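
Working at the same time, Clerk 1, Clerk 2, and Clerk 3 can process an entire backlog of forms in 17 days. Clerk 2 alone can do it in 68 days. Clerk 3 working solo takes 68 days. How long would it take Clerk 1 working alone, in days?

Combined rate is 1/17 per day.
Known contribution: 1/68 + 1/68 = (1 + 1)/68 = 2/68 = 1/34 per day.
So Clerk 1's rate is 1/17 − 1/34 = 1/34, meaning 34 days alone.

34 days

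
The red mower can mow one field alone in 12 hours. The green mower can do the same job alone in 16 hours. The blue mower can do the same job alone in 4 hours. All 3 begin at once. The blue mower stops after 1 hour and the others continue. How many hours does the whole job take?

36/7 hours

In the first 1 hour the combined rate is 19/48, so 19/48 of the job is done, leaving 29/48.
After the blue mower leaves the rate is 7/48 per hour; the remaining 29/48 takes 29/7 hours.
Total = 1 + 29/7 = 36/7 hours.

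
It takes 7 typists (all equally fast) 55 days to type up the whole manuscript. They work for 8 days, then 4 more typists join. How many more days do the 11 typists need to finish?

329/11 days

One typist does 1/385 of the job per day.
After 8 days with 7 typists, 8/55 is done (47/55 left).
With 11 typists the rate is 11/385 = 1/35, so the rest takes 47/55 ÷ 1/35 = 329/11 days.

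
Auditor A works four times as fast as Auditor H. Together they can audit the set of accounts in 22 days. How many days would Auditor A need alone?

55/2 days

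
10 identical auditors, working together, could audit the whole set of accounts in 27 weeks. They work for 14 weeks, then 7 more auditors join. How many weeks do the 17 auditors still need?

One auditor does 1/270 of the job per week.
After 14 weeks with 10 auditors, 14/27 is done (13/27 left).
With 17 auditors the rate is 17/270, so the rest takes 13/27 ÷ 17/270 = 130/17 weeks.

130/17 weeks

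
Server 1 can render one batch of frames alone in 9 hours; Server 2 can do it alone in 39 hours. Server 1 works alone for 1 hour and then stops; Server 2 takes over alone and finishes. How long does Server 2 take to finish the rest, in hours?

104/3 hours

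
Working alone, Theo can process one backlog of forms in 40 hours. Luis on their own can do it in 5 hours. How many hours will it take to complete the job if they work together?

40/9 hours

Combined rate: 1/40 + 1/5 = (1 + 8)/40 = 9/40 per hour.
Time = 1 ÷ (9/40) = 40/9 hours.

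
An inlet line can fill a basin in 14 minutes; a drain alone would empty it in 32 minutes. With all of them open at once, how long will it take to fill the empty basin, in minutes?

Net rate = 1/14 − 1/32 = (16 − 7)/224 = 9/224 per minute.
Filling time = 1 ÷ (9/224) = 224/9 minutes.

224/9 minutes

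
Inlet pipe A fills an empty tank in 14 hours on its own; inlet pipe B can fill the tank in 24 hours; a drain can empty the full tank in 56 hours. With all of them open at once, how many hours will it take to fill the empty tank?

Net rate = 1/14 + 1/24 − 1/56 = (12 + 7 − 3)/168 = 16/168 = 2/21 per hour.
Filling time = 1 ÷ (2/21) = 21/2 hours.

21/2 hours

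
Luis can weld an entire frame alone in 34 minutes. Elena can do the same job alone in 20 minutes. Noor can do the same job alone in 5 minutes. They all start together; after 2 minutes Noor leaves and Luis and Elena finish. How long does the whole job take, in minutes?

68/9 minutes

In the first 2 minutes the combined rate is 19/68, so 19/34 of the job is done, leaving 15/34.
After Noor leaves the rate is 27/340 per minute; the remaining 15/34 takes 50/9 minutes.
Total = 2 + 50/9 = 68/9 minutes.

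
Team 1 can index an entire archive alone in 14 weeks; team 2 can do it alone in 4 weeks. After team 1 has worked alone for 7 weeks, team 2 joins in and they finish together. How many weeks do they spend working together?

14/9 weeks

In 7 weeks team 1 does 7/14 = 1/2 of the job, leaving 1/2.
Team 1 and team 2 together work at 9/28 per week, so finishing takes 1/2 ÷ 9/28 = 14/9 weeks.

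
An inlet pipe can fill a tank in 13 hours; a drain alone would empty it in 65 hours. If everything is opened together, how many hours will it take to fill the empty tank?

65/4 hours

Net rate = 1/13 − 1/65 = (5 − 1)/65 = 4/65 per hour.
Filling time = 1 ÷ (4/65) = 65/4 hours.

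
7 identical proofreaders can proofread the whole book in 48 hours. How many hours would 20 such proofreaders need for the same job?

Total work is 7·48 = 336 proofreader-hours.
With 20 proofreaders: 336/20 = 84/5 hours.

84/5 hours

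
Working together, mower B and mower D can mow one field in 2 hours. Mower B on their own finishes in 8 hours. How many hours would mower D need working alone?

Combined rate is 1/2 per hour.
Known contribution: 1/8 per hour.
So mower D's rate is 1/2 − 1/8 = 3/8, meaning 8/3 hours alone.

8/3 hours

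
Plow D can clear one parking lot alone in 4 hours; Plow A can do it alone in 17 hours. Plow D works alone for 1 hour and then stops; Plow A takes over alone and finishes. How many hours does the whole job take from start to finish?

In 1 hour Plow D does 1/4 of the job, leaving 3/4.
Plow A works at 1/17 per hour, so finishing takes 3/4 ÷ 1/17 = 51/4 hours.
Total time = 1 + 51/4 = 55/4 hours.

55/4 hours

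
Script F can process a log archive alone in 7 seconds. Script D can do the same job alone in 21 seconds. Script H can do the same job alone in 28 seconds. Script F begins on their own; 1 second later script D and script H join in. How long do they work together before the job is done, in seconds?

In the first 1 second script F alone does 1/7 of the job, leaving 6/7.
Once everyone is working, combined rate: 1/7 + 1/21 + 1/28 = (12 + 4 + 3)/84 = 19/84 per second.
Remaining 6/7 at 19/84 per second takes 72/19 seconds.

72/19 seconds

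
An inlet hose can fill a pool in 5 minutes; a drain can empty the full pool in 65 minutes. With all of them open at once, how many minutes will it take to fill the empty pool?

Net rate = 1/5 − 1/65 = (13 − 1)/65 = 12/65 per minute.
Filling time = 1 ÷ (12/65) = 65/12 minutes.

65/12 minutes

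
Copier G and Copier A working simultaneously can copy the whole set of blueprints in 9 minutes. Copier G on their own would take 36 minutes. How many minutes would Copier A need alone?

Combined rate is 1/9 per minute.
Known contribution: 1/36 per minute.
So Copier A's rate is 1/9 − 1/36 = 1/12, meaning 12 minutes alone.

12 minutes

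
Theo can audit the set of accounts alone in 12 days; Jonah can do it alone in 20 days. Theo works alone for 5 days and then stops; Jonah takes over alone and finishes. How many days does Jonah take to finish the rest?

In 5 days Theo does 5/12 of the job, leaving 7/12.
Jonah works at 1/20 per day, so finishing takes 7/12 ÷ 1/20 = 35/3 days.

35/3 days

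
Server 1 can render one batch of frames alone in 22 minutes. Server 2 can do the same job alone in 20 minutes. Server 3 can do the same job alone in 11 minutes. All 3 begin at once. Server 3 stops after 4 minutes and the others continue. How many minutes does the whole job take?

20/3 minutes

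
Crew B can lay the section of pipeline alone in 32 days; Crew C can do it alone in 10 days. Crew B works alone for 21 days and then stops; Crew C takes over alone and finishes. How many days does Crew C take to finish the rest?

55/16 days

In 21 days Crew B does 21/32 of the job, leaving 11/32.
Crew C works at 1/10 per day, so finishing takes 11/32 ÷ 1/10 = 55/16 days.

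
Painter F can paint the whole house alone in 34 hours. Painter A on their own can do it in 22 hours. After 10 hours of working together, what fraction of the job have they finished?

Combined rate: 1/34 + 1/22 = (11 + 17)/374 = 28/374 = 14/187 per hour.
In 10 hours they complete 10·14/187 = 140/187 of the job.

140/187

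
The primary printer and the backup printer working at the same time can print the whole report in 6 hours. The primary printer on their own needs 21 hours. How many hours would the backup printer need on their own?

42/5 hours

Combined rate is 1/6 per hour.
Known contribution: 1/21 per hour.
So the backup printer's rate is 1/6 − 1/21 = 5/42, meaning 42/5 hours alone.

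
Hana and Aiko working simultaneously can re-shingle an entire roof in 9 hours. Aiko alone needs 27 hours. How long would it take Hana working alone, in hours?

27/2 hours

Combined rate is 1/9 per hour.
Known contribution: 1/27 per hour.
So Hana's rate is 1/9 − 1/27 = 2/27, meaning 27/2 hours alone.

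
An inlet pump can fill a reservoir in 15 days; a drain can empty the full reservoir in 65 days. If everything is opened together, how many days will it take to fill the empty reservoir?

39/2 days

Net rate = 1/15 − 1/65 = (13 − 3)/195 = 10/195 = 2/39 per day.
Filling time = 1 ÷ (2/39) = 39/2 days.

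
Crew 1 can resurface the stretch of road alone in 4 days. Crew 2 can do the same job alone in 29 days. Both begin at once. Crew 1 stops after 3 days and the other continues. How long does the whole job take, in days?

29/4 days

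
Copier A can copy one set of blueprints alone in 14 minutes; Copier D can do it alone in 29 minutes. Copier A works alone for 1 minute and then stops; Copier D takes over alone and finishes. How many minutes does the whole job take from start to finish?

391/14 minutes

In 1 minute Copier A does 1/14 of the job, leaving 13/14.
Copier D works at 1/29 per minute, so finishing takes 13/14 ÷ 1/29 = 377/14 minutes.
Total time = 1 + 377/14 = 391/14 minutes.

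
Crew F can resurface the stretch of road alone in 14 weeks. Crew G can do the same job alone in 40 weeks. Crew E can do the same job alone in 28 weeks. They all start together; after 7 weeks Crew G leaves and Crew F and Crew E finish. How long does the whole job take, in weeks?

In the first 7 weeks the combined rate is 37/280, so 37/40 of the job is done, leaving 3/40.
After Crew G leaves the rate is 3/28 per week; the remaining 3/40 takes 7/10 weeks.
Total = 7 + 7/10 = 77/10 weeks.

77/10 weeks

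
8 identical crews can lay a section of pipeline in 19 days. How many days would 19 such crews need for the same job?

Total work is 8·19 = 152 crew-days.
With 19 crews: 152/19 = 8 days.

8 days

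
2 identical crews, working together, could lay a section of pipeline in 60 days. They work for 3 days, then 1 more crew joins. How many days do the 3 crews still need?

One crew does 1/120 of the job per day.
After 3 days with 2 crews, 1/20 is done (19/20 left).
With 3 crews the rate is 3/120 = 1/40, so the rest takes 19/20 ÷ 1/40 = 38 days.

38 days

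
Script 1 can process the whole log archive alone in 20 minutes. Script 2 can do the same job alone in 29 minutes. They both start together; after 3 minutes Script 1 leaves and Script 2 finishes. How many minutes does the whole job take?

In the first 3 minutes the combined rate is 49/580, so 147/580 of the job is done, leaving 433/580.
After Script 1 leaves the rate is 1/29 per minute; the remaining 433/580 takes 433/20 minutes.
Total = 3 + 433/20 = 493/20 minutes.

493/20 minutes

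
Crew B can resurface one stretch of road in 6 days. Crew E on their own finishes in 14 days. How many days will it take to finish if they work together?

21/5 days

With two workers the combined time is the product over the sum: 6·14/(6+14) = 84/20 = 21/5 days.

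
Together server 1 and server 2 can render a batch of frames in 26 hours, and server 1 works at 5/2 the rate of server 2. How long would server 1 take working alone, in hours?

Let server 2's rate be r; then server 1's rate is (5/2)r, so together (5/2 + 1)r = (7/2)r = 1/26.
Thus r = 1/91 per hour.
Server 2 alone: 91 hours; server 1 alone: 182/5 hours.

182/5 hours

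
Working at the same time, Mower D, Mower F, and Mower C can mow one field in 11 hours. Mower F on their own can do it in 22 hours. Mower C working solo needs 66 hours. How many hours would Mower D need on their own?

Combined rate is 1/11 per hour.
Known contribution: 1/22 + 1/66 = (3 + 1)/66 = 4/66 = 2/33 per hour.
So Mower D's rate is 1/11 − 2/33 = 1/33, meaning 33 hours alone.

33 hours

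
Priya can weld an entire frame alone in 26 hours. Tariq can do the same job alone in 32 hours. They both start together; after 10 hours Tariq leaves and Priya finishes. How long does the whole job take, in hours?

143/8 hours

In the first 10 hours the combined rate is 29/416, so 145/208 of the job is done, leaving 63/208.
After Tariq leaves the rate is 1/26 per hour; the remaining 63/208 takes 63/8 hours.
Total = 10 + 63/8 = 143/8 hours.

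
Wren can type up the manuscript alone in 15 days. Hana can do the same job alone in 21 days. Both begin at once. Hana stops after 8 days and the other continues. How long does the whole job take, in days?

In the first 8 days the combined rate is 4/35, so 32/35 of the job is done, leaving 3/35.
After Hana leaves the rate is 1/15 per day; the remaining 3/35 takes 9/7 days.
Total = 8 + 9/7 = 65/7 days.

65/7 days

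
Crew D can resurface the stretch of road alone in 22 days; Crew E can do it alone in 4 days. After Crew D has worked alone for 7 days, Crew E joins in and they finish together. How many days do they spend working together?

In 7 days Crew D does 7/22 of the job, leaving 15/22.
Crew D and Crew E together work at 13/44 per day, so finishing takes 15/22 ÷ 13/44 = 30/13 days.

30/13 days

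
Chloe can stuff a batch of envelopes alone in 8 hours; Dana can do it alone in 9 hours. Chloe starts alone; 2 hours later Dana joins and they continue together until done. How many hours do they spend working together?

54/17 hours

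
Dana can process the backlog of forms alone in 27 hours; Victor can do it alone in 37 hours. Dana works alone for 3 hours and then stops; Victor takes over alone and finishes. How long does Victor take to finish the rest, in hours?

In 3 hours Dana does 3/27 = 1/9 of the job, leaving 8/9.
Victor works at 1/37 per hour, so finishing takes 8/9 ÷ 1/37 = 296/9 hours.

296/9 hours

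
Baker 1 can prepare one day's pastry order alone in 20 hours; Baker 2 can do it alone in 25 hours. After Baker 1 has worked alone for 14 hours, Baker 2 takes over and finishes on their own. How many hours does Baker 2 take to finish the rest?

15/2 hours

In 14 hours Baker 1 does 14/20 = 7/10 of the job, leaving 3/10.
Baker 2 works at 1/25 per hour, so finishing takes 3/10 ÷ 1/25 = 15/2 hours.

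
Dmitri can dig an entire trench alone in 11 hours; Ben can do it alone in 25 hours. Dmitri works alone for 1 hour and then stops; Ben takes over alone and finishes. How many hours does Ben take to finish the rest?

250/11 hours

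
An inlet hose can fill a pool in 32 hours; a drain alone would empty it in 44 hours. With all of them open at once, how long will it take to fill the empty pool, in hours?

Net rate = 1/32 − 1/44 = (11 − 8)/352 = 3/352 per hour.
Filling time = 1 ÷ (3/352) = 352/3 hours.

352/3 hours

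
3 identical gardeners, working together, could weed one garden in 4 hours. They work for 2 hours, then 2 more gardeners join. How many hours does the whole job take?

One gardener does 1/12 of the job per hour.
After 2 hours with 3 gardeners, 1/2 is done (1/2 left).
With 5 gardeners the rate is 5/12, so the rest takes 1/2 ÷ 5/12 = 6/5 hours.
Total = 2 + 6/5 = 16/5 hours.

16/5 hours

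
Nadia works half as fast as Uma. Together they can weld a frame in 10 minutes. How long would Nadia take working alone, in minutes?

Let Uma's rate be r; then Nadia's rate is (1/2)r, so together (1/2 + 1)r = (3/2)r = 1/10.
Thus r = 1/15 per minute.
Uma alone: 15 minutes; Nadia alone: 30 minutes.

30 minutes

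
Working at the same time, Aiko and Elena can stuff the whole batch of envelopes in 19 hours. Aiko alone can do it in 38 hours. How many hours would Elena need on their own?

38 hours

Combined rate is 1/19 per hour.
Known contribution: 1/38 per hour.
So Elena's rate is 1/19 − 1/38 = 1/38, meaning 38 hours alone.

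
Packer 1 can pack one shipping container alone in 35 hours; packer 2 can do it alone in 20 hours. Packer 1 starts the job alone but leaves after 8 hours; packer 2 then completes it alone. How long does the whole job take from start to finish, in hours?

In 8 hours packer 1 does 8/35 of the job, leaving 27/35.
Packer 2 works at 1/20 per hour, so finishing takes 27/35 ÷ 1/20 = 108/7 hours.
Total time = 8 + 108/7 = 164/7 hours.

164/7 hours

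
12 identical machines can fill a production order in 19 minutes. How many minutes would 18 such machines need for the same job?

Total work is 12·19 = 228 machine-minutes.
With 18 machines: 228/18 = 38/3 minutes.

38/3 minutes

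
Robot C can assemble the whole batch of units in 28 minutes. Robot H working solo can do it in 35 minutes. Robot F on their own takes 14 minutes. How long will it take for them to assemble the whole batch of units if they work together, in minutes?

Combined rate: 1/28 + 1/35 + 1/14 = (5 + 4 + 10)/140 = 19/140 per minute.
Time = 1 ÷ (19/140) = 140/19 minutes.

140/19 minutes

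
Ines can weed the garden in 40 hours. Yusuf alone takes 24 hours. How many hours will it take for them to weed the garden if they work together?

With two workers the combined time is the product over the sum: 40·24/(40+24) = 960/64 = 15 hours.

15 hours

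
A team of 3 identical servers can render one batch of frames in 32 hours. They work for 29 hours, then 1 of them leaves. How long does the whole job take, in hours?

67/2 hours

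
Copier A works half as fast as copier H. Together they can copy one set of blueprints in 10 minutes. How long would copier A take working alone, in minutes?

Let copier H's rate be r; then copier A's rate is (1/2)r, so together (1/2 + 1)r = (3/2)r = 1/10.
Thus r = 1/15 per minute.
Copier H alone: 15 minutes; copier A alone: 30 minutes.

30 minutes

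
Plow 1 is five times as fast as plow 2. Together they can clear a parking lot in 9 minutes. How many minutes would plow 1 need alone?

Let plow 2's rate be r; then plow 1's rate is 5r, so together (5 + 1)r = 6r = 1/9.
Thus r = 1/54 per minute.
Plow 2 alone: 54 minutes; plow 1 alone: 54/5 minutes.

54/5 minutes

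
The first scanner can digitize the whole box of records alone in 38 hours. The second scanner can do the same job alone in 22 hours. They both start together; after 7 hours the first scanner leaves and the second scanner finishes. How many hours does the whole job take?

341/19 hours

In the first 7 hours the combined rate is 15/209, so 105/209 of the job is done, leaving 104/209.
After the first scanner leaves the rate is 1/22 per hour; the remaining 104/209 takes 208/19 hours.
Total = 7 + 208/19 = 341/19 hours.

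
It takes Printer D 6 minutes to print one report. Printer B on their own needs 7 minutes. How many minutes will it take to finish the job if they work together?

42/13 minutes

Combined rate: 1/6 + 1/7 = (7 + 6)/42 = 13/42 per minute.
Time = 1 ÷ (13/42) = 42/13 minutes.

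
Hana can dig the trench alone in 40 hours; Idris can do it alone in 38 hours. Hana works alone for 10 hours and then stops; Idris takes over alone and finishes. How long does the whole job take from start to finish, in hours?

77/2 hours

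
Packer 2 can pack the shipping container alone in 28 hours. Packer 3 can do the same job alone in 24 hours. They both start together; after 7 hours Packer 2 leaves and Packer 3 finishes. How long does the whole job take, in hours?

In the first 7 hours the combined rate is 13/168, so 13/24 of the job is done, leaving 11/24.
After Packer 2 leaves the rate is 1/24 per hour; the remaining 11/24 takes 11 hours.
Total = 7 + 11 = 18 hours.

18 hours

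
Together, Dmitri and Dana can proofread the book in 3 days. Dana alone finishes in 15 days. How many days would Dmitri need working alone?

15/4 days

Combined rate is 1/3 per day.
Known contribution: 1/15 per day.
So Dmitri's rate is 1/3 − 1/15 = 4/15, meaning 15/4 days alone.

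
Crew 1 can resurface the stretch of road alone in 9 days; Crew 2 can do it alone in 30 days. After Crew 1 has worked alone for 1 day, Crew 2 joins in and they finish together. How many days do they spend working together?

80/13 days

In 1 day Crew 1 does 1/9 of the job, leaving 8/9.
Crew 1 and Crew 2 together work at 13/90 per day, so finishing takes 8/9 ÷ 13/90 = 80/13 days.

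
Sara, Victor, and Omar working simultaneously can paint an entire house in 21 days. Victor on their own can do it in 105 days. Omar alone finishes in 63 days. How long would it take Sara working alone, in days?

Combined rate is 1/21 per day.
Known contribution: 1/105 + 1/63 = (3 + 5)/315 = 8/315 per day.
So Sara's rate is 1/21 − 8/315 = 1/45, meaning 45 days alone.

45 days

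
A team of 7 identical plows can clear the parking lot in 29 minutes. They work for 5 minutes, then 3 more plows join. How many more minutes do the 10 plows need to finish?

One plow does 1/203 of the job per minute.
After 5 minutes with 7 plows, 5/29 is done (24/29 left).
With 10 plows the rate is 10/203, so the rest takes 24/29 ÷ 10/203 = 84/5 minutes.

84/5 minutes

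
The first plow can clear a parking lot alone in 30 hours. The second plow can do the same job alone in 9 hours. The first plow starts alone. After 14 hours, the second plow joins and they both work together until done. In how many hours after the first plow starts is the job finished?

230/13 hours

In the first 14 hours the first plow alone does 14/30 = 7/15 of the job, leaving 8/15.
Once everyone is working, combined rate: 1/30 + 1/9 = (3 + 10)/90 = 13/90 per hour.
Remaining 8/15 at 13/90 per hour takes 48/13 hours.
Total from the start = 14 + 48/13 = 230/13 hours.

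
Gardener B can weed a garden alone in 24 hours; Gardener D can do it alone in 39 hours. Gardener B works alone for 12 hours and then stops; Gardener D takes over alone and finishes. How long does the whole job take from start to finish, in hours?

63/2 hours

In 12 hours Gardener B does 12/24 = 1/2 of the job, leaving 1/2.
Gardener D works at 1/39 per hour, so finishing takes 1/2 ÷ 1/39 = 39/2 hours.
Total time = 12 + 39/2 = 63/2 hours.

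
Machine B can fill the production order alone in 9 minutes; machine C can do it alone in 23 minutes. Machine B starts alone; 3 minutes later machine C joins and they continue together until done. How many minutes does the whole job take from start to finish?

117/16 minutes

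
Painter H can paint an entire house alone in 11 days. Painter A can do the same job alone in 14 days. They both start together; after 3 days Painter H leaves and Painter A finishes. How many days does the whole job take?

112/11 days

In the first 3 days the combined rate is 25/154, so 75/154 of the job is done, leaving 79/154.
After Painter H leaves the rate is 1/14 per day; the remaining 79/154 takes 79/11 days.
Total = 3 + 79/11 = 112/11 days.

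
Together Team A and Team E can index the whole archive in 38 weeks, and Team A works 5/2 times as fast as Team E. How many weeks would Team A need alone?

266/5 weeks

Let Team E's rate be r; then Team A's rate is (5/2)r, so together (5/2 + 1)r = (7/2)r = 1/38.
Thus r = 1/133 per week.
Team E alone: 133 weeks; Team A alone: 266/5 weeks.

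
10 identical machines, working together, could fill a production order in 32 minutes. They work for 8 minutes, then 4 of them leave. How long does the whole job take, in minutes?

48 minutes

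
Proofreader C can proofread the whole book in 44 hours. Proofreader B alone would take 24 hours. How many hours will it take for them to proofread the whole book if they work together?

Combined rate: 1/44 + 1/24 = (6 + 11)/264 = 17/264 per hour.
Time = 1 ÷ (17/264) = 264/17 hours.

264/17 hours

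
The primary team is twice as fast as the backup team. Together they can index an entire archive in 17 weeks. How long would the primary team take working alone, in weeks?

51/2 weeks

Let the backup team's rate be r; then the primary team's rate is 2r, so together (2 + 1)r = 3r = 1/17.
Thus r = 1/51 per week.
The backup team alone: 51 weeks; the primary team alone: 51/2 weeks.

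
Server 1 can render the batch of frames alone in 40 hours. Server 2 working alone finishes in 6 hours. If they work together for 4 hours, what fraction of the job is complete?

Combined rate: 1/40 + 1/6 = (3 + 20)/120 = 23/120 per hour.
In 4 hours they complete 4·23/120 = 23/30 of the job.

23/30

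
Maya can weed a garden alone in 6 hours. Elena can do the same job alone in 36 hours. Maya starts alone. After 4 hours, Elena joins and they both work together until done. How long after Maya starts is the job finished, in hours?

40/7 hours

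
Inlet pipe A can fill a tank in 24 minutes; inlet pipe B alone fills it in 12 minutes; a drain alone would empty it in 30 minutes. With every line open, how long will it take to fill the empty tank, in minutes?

Net rate = 1/24 + 1/12 − 1/30 = (5 + 10 − 4)/120 = 11/120 per minute.
Filling time = 1 ÷ (11/120) = 120/11 minutes.

120/11 minutes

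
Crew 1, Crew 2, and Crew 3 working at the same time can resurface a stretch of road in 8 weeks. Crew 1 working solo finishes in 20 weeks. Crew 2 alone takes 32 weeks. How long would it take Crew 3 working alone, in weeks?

Combined rate is 1/8 per week.
Known contribution: 1/20 + 1/32 = (8 + 5)/160 = 13/160 per week.
So Crew 3's rate is 1/8 − 13/160 = 7/160, meaning 160/7 weeks alone.

160/7 weeks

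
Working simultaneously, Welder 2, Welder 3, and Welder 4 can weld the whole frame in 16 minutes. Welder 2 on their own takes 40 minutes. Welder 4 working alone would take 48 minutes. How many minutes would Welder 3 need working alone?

60 minutes

Combined rate is 1/16 per minute.
Known contribution: 1/40 + 1/48 = (6 + 5)/240 = 11/240 per minute.
So Welder 3's rate is 1/16 − 11/240 = 1/60, meaning 60 minutes alone.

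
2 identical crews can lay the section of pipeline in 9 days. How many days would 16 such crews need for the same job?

Total work is 2·9 = 18 crew-days.
With 16 crews: 18/16 = 9/8 days.

9/8 days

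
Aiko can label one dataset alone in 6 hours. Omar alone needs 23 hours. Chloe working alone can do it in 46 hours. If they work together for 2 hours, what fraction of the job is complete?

32/69

Combined rate: 1/6 + 1/23 + 1/46 = (23 + 6 + 3)/138 = 32/138 = 16/69 per hour.
In 2 hours they complete 2·16/69 = 32/69 of the job.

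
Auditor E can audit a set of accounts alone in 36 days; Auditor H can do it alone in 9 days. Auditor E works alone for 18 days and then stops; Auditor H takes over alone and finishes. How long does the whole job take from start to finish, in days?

45/2 days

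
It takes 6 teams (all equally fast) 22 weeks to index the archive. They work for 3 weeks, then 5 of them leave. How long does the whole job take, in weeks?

117 weeks

One team does 1/132 of the job per week.
After 3 weeks with 6 teams, 3/22 is done (19/22 left).
With 1 team the rate is 1/132, so the rest takes 19/22 ÷ 1/132 = 114 weeks.
Total = 3 + 114 = 117 weeks.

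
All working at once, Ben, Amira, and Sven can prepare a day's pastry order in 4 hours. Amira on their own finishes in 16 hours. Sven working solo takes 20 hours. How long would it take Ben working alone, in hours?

Combined rate is 1/4 per hour.
Known contribution: 1/16 + 1/20 = (5 + 4)/80 = 9/80 per hour.
So Ben's rate is 1/4 − 9/80 = 11/80, meaning 80/11 hours alone.

80/11 hours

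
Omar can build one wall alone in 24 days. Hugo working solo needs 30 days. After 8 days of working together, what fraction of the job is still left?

2/5

Combined rate: 1/24 + 1/30 = (5 + 4)/120 = 9/120 = 3/40 per day.
In 8 days they complete 8·3/40 = 3/5 of the job.
So 2/5 remains.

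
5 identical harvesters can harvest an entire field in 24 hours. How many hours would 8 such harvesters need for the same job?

Total work is 5·24 = 120 harvester-hours.
With 8 harvesters: 120/8 = 15 hours.

15 hours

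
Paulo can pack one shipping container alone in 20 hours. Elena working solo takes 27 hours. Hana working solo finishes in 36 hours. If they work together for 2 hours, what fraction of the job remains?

Combined rate: 1/20 + 1/27 + 1/36 = (27 + 20 + 15)/540 = 62/540 = 31/270 per hour.
In 2 hours they complete 2·31/270 = 31/135 of the job.
So 104/135 remains.

104/135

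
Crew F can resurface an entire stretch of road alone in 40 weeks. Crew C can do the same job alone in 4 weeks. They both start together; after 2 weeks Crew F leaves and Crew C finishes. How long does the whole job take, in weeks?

19/5 weeks

In the first 2 weeks the combined rate is 11/40, so 11/20 of the job is done, leaving 9/20.
After Crew F leaves the rate is 1/4 per week; the remaining 9/20 takes 9/5 weeks.
Total = 2 + 9/5 = 19/5 weeks.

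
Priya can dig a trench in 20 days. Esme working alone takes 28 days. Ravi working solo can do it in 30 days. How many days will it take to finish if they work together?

Combined rate: 1/20 + 1/28 + 1/30 = (21 + 15 + 14)/420 = 50/420 = 5/42 per day.
Time = 1 ÷ (5/42) = 42/5 days.

42/5 days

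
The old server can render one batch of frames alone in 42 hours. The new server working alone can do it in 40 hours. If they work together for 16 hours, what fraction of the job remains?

Combined rate: 1/42 + 1/40 = (20 + 21)/840 = 41/840 per hour.
In 16 hours they complete 16·41/840 = 82/105 of the job.
So 23/105 remains.

23/105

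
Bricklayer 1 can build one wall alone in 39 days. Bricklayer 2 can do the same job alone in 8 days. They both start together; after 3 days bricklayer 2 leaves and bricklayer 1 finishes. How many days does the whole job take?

195/8 days

In the first 3 days the combined rate is 47/312, so 47/104 of the job is done, leaving 57/104.
After bricklayer 2 leaves the rate is 1/39 per day; the remaining 57/104 takes 171/8 days.
Total = 3 + 171/8 = 195/8 days.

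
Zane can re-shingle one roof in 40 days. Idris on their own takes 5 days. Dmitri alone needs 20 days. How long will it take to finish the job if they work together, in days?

40/11 days

Combined rate: 1/40 + 1/5 + 1/20 = (1 + 8 + 2)/40 = 11/40 per day.
Time = 1 ÷ (11/40) = 40/11 days.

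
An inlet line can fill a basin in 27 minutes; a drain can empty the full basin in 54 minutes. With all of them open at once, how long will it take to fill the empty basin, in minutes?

54 minutes

Net rate = 1/27 − 1/54 = (2 − 1)/54 = 1/54 per minute.
Filling time = 1 ÷ (1/54) = 54 minutes.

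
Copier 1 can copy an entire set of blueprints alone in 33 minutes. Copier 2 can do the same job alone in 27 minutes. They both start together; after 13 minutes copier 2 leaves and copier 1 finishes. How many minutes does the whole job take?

In the first 13 minutes the combined rate is 20/297, so 260/297 of the job is done, leaving 37/297.
After copier 2 leaves the rate is 1/33 per minute; the remaining 37/297 takes 37/9 minutes.
Total = 13 + 37/9 = 154/9 minutes.

154/9 minutes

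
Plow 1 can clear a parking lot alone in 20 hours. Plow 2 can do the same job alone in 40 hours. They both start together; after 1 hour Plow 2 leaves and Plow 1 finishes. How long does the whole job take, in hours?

In the first 1 hour the combined rate is 3/40, so 3/40 of the job is done, leaving 37/40.
After Plow 2 leaves the rate is 1/20 per hour; the remaining 37/40 takes 37/2 hours.
Total = 1 + 37/2 = 39/2 hours.

39/2 hours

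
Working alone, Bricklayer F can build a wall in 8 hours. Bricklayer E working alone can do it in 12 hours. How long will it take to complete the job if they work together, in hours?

With two workers the combined time is the product over the sum: 8·12/(8+12) = 96/20 = 24/5 hours.

24/5 hours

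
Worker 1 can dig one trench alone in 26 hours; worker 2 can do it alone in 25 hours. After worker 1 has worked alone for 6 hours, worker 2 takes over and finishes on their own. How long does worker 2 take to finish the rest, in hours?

In 6 hours worker 1 does 6/26 = 3/13 of the job, leaving 10/13.
Worker 2 works at 1/25 per hour, so finishing takes 10/13 ÷ 1/25 = 250/13 hours.

250/13 hours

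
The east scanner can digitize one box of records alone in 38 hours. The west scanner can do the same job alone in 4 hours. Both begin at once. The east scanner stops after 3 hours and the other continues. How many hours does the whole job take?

In the first 3 hours the combined rate is 21/76, so 63/76 of the job is done, leaving 13/76.
After the east scanner leaves the rate is 1/4 per hour; the remaining 13/76 takes 13/19 hours.
Total = 3 + 13/19 = 70/19 hours.

70/19 hours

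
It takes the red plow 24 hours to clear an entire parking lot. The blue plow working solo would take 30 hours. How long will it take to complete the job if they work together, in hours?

40/3 hours

With two workers the combined time is the product over the sum: 24·30/(24+30) = 720/54 = 40/3 hours.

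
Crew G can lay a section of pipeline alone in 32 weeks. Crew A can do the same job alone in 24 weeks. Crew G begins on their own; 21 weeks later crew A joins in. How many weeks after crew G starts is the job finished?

180/7 weeks

In the first 21 weeks crew G alone does 21/32 of the job, leaving 11/32.
Once everyone is working, combined rate: 1/32 + 1/24 = (3 + 4)/96 = 7/96 per week.
Remaining 11/32 at 7/96 per week takes 33/7 weeks.
Total from the start = 21 + 33/7 = 180/7 weeks.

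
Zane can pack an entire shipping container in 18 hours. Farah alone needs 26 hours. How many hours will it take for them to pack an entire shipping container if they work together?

117/11 hours

Combined rate: 1/18 + 1/26 = (13 + 9)/234 = 22/234 = 11/117 per hour.
Time = 1 ÷ (11/117) = 117/11 hours.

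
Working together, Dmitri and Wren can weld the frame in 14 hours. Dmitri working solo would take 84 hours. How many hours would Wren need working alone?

84/5 hours

Combined rate is 1/14 per hour.
Known contribution: 1/84 per hour.
So Wren's rate is 1/14 − 1/84 = 5/84, meaning 84/5 hours alone.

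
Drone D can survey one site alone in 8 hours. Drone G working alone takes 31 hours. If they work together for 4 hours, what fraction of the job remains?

23/62

Combined rate: 1/8 + 1/31 = (31 + 8)/248 = 39/248 per hour.
In 4 hours they complete 4·39/248 = 39/62 of the job.
So 23/62 remains.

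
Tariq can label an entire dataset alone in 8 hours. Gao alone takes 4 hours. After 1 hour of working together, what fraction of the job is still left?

Combined rate: 1/8 + 1/4 = (1 + 2)/8 = 3/8 per hour.
In 1 hour they complete 1·3/8 = 3/8 of the job.
So 5/8 remains.

5/8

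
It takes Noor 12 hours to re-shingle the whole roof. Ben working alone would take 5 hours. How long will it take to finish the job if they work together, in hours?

Combined rate: 1/12 + 1/5 = (5 + 12)/60 = 17/60 per hour.
Time = 1 ÷ (17/60) = 60/17 hours.

60/17 hours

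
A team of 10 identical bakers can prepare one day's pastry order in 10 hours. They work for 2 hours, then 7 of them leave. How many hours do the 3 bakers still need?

80/3 hours

One baker does 1/100 of the job per hour.
After 2 hours with 10 bakers, 1/5 is done (4/5 left).
With 3 bakers the rate is 3/100, so the rest takes 4/5 ÷ 3/100 = 80/3 hours.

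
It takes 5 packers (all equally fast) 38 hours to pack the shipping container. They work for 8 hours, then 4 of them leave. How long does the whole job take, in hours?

One packer does 1/190 of the job per hour.
After 8 hours with 5 packers, 4/19 is done (15/19 left).
With 1 packer the rate is 1/190, so the rest takes 15/19 ÷ 1/190 = 150 hours.
Total = 8 + 150 = 158 hours.

158 hours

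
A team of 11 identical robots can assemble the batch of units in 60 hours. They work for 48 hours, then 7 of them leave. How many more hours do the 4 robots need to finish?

33 hours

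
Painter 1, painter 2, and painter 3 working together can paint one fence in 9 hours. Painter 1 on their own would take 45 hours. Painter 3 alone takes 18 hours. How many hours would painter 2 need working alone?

30 hours

Combined rate is 1/9 per hour.
Known contribution: 1/45 + 1/18 = (2 + 5)/90 = 7/90 per hour.
So painter 2's rate is 1/9 − 7/90 = 1/30, meaning 30 hours alone.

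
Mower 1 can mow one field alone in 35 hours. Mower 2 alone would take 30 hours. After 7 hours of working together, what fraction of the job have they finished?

13/30

Combined rate: 1/35 + 1/30 = (6 + 7)/210 = 13/210 per hour.
In 7 hours they complete 7·13/210 = 13/30 of the job.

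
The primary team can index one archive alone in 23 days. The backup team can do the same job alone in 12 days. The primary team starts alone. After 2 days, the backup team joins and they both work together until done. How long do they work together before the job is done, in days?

36/5 days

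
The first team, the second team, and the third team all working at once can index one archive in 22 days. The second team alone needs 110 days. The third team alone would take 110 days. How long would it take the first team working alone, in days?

110/3 days

Combined rate is 1/22 per day.
Known contribution: 1/110 + 1/110 = (1 + 1)/110 = 2/110 = 1/55 per day.
So the first team's rate is 1/22 − 1/55 = 3/110, meaning 110/3 days alone.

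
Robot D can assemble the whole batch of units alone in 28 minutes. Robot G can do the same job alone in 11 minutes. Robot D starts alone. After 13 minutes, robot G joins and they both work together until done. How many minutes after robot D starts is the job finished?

224/13 minutes

In the first 13 minutes robot D alone does 13/28 of the job, leaving 15/28.
Once everyone is working, combined rate: 1/28 + 1/11 = (11 + 28)/308 = 39/308 per minute.
Remaining 15/28 at 39/308 per minute takes 55/13 minutes.
Total from the start = 13 + 55/13 = 224/13 minutes.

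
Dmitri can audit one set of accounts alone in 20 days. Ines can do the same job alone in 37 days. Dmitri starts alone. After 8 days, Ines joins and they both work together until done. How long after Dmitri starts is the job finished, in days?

300/19 days

In the first 8 days Dmitri alone does 8/20 = 2/5 of the job, leaving 3/5.
Once everyone is working, combined rate: 1/20 + 1/37 = (37 + 20)/740 = 57/740 per day.
Remaining 3/5 at 57/740 per day takes 148/19 days.
Total from the start = 8 + 148/19 = 300/19 days.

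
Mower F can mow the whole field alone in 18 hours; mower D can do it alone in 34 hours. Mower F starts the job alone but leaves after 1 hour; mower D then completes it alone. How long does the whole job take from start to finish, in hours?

298/9 hours

In 1 hour mower F does 1/18 of the job, leaving 17/18.
Mower D works at 1/34 per hour, so finishing takes 17/18 ÷ 1/34 = 289/9 hours.
Total time = 1 + 289/9 = 298/9 hours.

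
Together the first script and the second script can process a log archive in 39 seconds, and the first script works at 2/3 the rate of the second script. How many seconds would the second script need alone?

Let the second script's rate be r; then the first script's rate is (2/3)r, so together (2/3 + 1)r = (5/3)r = 1/39.
Thus r = 1/65 per second.
The second script alone: 65 seconds; the first script alone: 195/2 seconds.

65 seconds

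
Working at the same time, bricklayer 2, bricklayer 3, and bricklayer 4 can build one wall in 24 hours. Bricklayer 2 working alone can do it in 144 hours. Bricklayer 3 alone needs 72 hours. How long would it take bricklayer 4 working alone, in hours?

Combined rate is 1/24 per hour.
Known contribution: 1/144 + 1/72 = (1 + 2)/144 = 3/144 = 1/48 per hour.
So bricklayer 4's rate is 1/24 − 1/48 = 1/48, meaning 48 hours alone.

48 hours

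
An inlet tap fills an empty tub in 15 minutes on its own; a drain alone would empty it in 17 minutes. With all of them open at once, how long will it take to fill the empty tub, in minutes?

255/2 minutes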